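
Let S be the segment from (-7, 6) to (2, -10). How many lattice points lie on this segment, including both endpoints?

The number of lattice points on a segment between lattice points is gcd(|Δx|,|Δy|) + 1 = gcd(9,16) + 1 = 1 + 1 = 2.

2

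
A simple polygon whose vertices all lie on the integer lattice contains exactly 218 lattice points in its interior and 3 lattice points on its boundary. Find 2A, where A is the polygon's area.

By Pick's theorem, A = I + B/2 − 1 = 218 + 3/2 − 1 = 437/2.
Hence 2A = 437.

437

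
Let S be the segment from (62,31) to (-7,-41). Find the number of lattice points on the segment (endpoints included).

4

The number of lattice points on a segment between lattice points is gcd(|Δx|,|Δy|) + 1 = gcd(69,72) + 1 = 3 + 1 = 4.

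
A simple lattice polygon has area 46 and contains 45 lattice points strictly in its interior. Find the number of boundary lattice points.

Pick's theorem gives A = I + B/2 − 1, so B = 2(A − I + 1) = 2(46 − 45 + 1) = 4.

4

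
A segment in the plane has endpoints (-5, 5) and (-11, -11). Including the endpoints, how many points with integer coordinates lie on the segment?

The number of lattice points on a segment between lattice points is gcd(|Δx|,|Δy|) + 1 = gcd(6,16) + 1 = 2 + 1 = 3.

3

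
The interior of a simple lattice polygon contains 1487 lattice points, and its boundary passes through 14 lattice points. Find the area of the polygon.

1493

Pick's theorem states A = I + B/2 − 1, so A = 1487 + 14/2 − 1 = 1493.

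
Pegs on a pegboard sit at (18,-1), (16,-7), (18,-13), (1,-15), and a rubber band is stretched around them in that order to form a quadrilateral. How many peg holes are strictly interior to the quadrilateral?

88

Using the shoelace formula, 2A = |(18·(-7) − 16·(-1)) + (16·(-13) − 18·(-7)) + (18·(-15) − 1·(-13)) + (1·(-1) − 18·(-15))| = 180, so the area is 90.
Summing gcd(|Δx|,|Δy|) over the edges gives the boundary count: gcd(2,6) + gcd(2,6) + gcd(17,2) + gcd(17,14) = 2+2+1+1 = 6.
Pick's theorem gives I = A − B/2 + 1 = 90 − 6/2 + 1 = 88.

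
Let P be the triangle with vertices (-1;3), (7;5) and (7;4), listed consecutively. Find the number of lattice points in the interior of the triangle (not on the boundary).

3

The shoelace formula gives twice the area as |((-1)·5 − 7·3) + (7·4 − 7·5) + (7·3 − (-1)·4)| = 8, so the area is 4.
The number of boundary lattice points is Σ gcd(|Δx|,|Δy|) = gcd(8,2) + gcd(0,1) + gcd(8,1) = 2+1+1 = 4.
By Pick's theorem A = I + B/2 − 1, so I = 4 − 4/2 + 1 = 3.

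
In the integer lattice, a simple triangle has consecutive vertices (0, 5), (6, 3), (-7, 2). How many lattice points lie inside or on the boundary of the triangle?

19

Using the shoelace formula, 2A = |[0·3 − 6·5] + [6·2 − (-7)·3] + [(-7)·5 − 0·2]| = 32, so the area is 16.
Along each edge there are gcd(|Δx|,|Δy|)+1 lattice points, so counting each shared vertex once the boundary has gcd(6,2) + gcd(13,1) + gcd(7,3) = 2+1+1 = 4.
Pick's theorem gives I = A − B/2 + 1 = 16 − 4/2 + 1 = 15, so the closed region contains I + B = 15 + 4 = 19 lattice points.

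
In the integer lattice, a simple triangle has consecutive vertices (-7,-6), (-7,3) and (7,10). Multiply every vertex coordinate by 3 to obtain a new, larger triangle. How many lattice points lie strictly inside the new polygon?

541

The shoelace formula gives twice the area as |((-7)·3 − (-7)·(-6)) + ((-7)·10 − 7·3) + (7·(-6) − (-7)·10)| = 126, so the area is 63.
Along each edge there are gcd(|Δx|,|Δy|)+1 lattice points, so counting each shared vertex once the boundary has gcd(0,9) + gcd(14,7) + gcd(14,16) = 9+7+2 = 18.
Scaling by 3 multiplies the area by 3² = 9 (so the new area is 567) and multiplies the boundary lattice-point count by 3, giving 54.
By Pick's theorem, the interior count of the dilated polygon is 567 − 54/2 + 1 = 541.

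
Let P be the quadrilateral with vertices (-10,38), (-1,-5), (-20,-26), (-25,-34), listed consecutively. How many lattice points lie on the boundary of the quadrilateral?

Summing gcd(|Δx|,|Δy|) over the edges gives the boundary count: gcd(9,43) + gcd(19,21) + gcd(5,8) + gcd(15,72) = 1+1+1+3 = 6.

6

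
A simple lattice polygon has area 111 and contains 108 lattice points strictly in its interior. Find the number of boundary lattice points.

Pick's theorem gives A = I + B/2 − 1, so B = 2(A − I + 1) = 2(111 − 108 + 1) = 8.

8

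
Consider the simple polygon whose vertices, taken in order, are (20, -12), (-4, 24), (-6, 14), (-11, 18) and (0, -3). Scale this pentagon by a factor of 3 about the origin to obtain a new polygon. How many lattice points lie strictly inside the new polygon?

Using the shoelace formula, 2A = |[20·24 − (-4)·(-12)] + [(-4)·14 − (-6)·24] + [(-6)·18 − (-11)·14] + [(-11)·(-3) − 0·18] + [0·(-12) − 20·(-3)]| = 659, so the area is 329.5.
Summing gcd(|Δx|,|Δy|) over the edges gives the boundary count: gcd(24,36) + gcd(2,10) + gcd(5,4) + gcd(11,21) + gcd(20,9) = 12+2+1+1+1 = 17.
Scaling by 3 multiplies the area by 3² = 9 (so the new area is 5931/2) and multiplies the boundary lattice-point count by 3, giving 51.
By Pick's theorem, the interior count of the dilated polygon is 5931/2 − 51/2 + 1 = 2941.

2941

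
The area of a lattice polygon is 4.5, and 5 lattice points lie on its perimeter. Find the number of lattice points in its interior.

3

Pick's theorem A = I + B/2 − 1 rearranges to I = A − B/2 + 1 = 4.5 − 5/2 + 1 = 3.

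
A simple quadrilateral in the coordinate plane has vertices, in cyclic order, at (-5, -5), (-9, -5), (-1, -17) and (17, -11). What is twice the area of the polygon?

The shoelace formula gives twice the area as |((-5)·(-5) − (-9)·(-5)) + ((-9)·(-17) − (-1)·(-5)) + ((-1)·(-11) − 17·(-17)) + (17·(-5) − (-5)·(-11))| = 288, so the area is 144.

288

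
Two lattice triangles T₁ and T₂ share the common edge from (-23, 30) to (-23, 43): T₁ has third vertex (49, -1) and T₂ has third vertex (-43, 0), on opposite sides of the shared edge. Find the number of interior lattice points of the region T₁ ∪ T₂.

The union is the simple quadrilateral with vertices (-23, 30), (49, -1), (-23, 43), (-43, 0) in order.
By the shoelace formula, twice the signed area is |[(-23)·(-1) − 49·30] + [49·43 − (-23)·(-1)] + [(-23)·0 − (-43)·43] + [(-43)·30 − (-23)·0]| = 1196, so the area is 598.
Summing gcd(|Δx|,|Δy|) over the edges gives the boundary count: gcd(72,31) + gcd(72,44) + gcd(20,43) + gcd(20,30) = 1+4+1+10 = 16.
By Pick's theorem I = A − B/2 + 1 = 598 − 16/2 + 1 = 591.

591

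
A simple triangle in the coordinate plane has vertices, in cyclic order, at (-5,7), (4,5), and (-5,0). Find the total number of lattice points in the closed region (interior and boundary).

Using the shoelace formula, 2A = |[(-5)·5 − 4·7] + [4·0 − (-5)·5] + [(-5)·7 − (-5)·0]| = 63, so the area is 63/2.
The number of boundary lattice points is Σ gcd(|Δx|,|Δy|) = gcd(9,2) + gcd(9,5) + gcd(0,7) = 1+1+7 = 9.
Pick's theorem gives I = A − B/2 + 1 = 63/2 − 9/2 + 1 = 28, so the closed region contains I + B = 28 + 9 = 37 lattice points.

37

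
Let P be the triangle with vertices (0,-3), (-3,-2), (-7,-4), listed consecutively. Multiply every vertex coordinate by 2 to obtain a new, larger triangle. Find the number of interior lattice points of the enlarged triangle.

17

By the shoelace formula, twice the signed area is |[0·(-2) − (-3)·(-3)] + [(-3)·(-4) − (-7)·(-2)] + [(-7)·(-3) − 0·(-4)]| = 10, so the area is 5.
The number of boundary lattice points is Σ gcd(|Δx|,|Δy|) = gcd(3,1) + gcd(4,2) + gcd(7,1) = 1+2+1 = 4.
Scaling by 2 multiplies the area by 2² = 4 (so the new area is 20) and multiplies the boundary lattice-point count by 2, giving 8.
By Pick's theorem, the interior count of the dilated polygon is 20 − 8/2 + 1 = 17.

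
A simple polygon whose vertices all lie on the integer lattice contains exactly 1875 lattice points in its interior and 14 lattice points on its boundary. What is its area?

By Pick's theorem, A = I + B/2 − 1 = 1875 + 14/2 − 1 = 1881.

1881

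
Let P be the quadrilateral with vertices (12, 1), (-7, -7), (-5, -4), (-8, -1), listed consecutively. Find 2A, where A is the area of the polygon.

107

The shoelace formula gives twice the area as |[12·(-7) − (-7)·1] + [(-7)·(-4) − (-5)·(-7)] + [(-5)·(-1) − (-8)·(-4)] + [(-8)·1 − 12·(-1)]| = 107, so the area is 107/2.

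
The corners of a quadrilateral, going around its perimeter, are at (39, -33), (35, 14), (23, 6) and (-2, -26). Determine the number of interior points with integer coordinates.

The shoelace formula gives twice the area as |(39·14 − 35·(-33)) + (35·6 − 23·14) + (23·(-26) − (-2)·6) + ((-2)·(-33) − 39·(-26))| = 2083, so the area is 2083/2.
The number of boundary lattice points is Σ gcd(|Δx|,|Δy|) = gcd(4,47) + gcd(12,8) + gcd(25,32) + gcd(41,7) = 1+4+1+1 = 7.
Pick's theorem gives I = A − B/2 + 1 = 2083/2 − 7/2 + 1 = 1039.

1039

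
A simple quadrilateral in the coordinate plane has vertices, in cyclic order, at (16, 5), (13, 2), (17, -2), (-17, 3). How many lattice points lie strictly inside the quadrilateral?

101

By the shoelace formula, twice the signed area is |(16·2 − 13·5) + (13·(-2) − 17·2) + (17·3 − (-17)·(-2)) + ((-17)·5 − 16·3)| = 209, so the area is 209/2.
Summing gcd(|Δx|,|Δy|) over the edges gives the boundary count: gcd(3,3) + gcd(4,4) + gcd(34,5) + gcd(33,2) = 3+4+1+1 = 9.
Pick's theorem gives I = A − B/2 + 1 = 209/2 − 9/2 + 1 = 101.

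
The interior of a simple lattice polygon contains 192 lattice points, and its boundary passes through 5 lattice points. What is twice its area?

387

Pick's theorem states A = I + B/2 − 1, so A = 192 + 5/2 − 1 = 387/2.
Hence 2A = 387.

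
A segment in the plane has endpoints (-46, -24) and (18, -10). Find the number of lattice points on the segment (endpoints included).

The number of lattice points on a segment between lattice points is gcd(|Δx|,|Δy|) + 1 = gcd(64,14) + 1 = 2 + 1 = 3.

3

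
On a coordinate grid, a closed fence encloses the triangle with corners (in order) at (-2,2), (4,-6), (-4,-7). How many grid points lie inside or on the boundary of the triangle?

38

Using the shoelace formula, 2A = |((-2)·(-6) − 4·2) + (4·(-7) − (-4)·(-6)) + ((-4)·2 − (-2)·(-7))| = 70, so the area is 35.
Summing gcd(|Δx|,|Δy|) over the edges gives the boundary count: gcd(6,8) + gcd(8,1) + gcd(2,9) = 2+1+1 = 4.
Pick's theorem gives I = A − B/2 + 1 = 35 − 4/2 + 1 = 34, so the closed region contains I + B = 34 + 4 = 38 lattice points.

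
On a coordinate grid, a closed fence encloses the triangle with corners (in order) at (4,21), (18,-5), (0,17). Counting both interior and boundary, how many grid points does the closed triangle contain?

By the shoelace formula, twice the signed area is |(4·(-5) − 18·21) + (18·17 − 0·(-5)) + (0·21 − 4·17)| = 160, so the area is 80.
Summing gcd(|Δx|,|Δy|) over the edges gives the boundary count: gcd(14,26) + gcd(18,22) + gcd(4,4) = 2+2+4 = 8.
Pick's theorem gives I = A − B/2 + 1 = 80 − 8/2 + 1 = 77, so the closed region contains I + B = 77 + 8 = 85 lattice points.

85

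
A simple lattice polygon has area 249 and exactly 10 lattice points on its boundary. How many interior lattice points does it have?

Pick's theorem A = I + B/2 − 1 rearranges to I = A − B/2 + 1 = 249 − 10/2 + 1 = 245.

245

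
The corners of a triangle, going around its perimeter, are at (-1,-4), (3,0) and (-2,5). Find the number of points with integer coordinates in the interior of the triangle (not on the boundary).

16

Using the shoelace formula, 2A = |((-1)·0 − 3·(-4)) + (3·5 − (-2)·0) + ((-2)·(-4) − (-1)·5)| = 40, so the area is 20.
Summing gcd(|Δx|,|Δy|) over the edges gives the boundary count: gcd(4,4) + gcd(5,5) + gcd(1,9) = 4+5+1 = 10.
By Pick's theorem A = I + B/2 − 1, so I = 20 − 10/2 + 1 = 16.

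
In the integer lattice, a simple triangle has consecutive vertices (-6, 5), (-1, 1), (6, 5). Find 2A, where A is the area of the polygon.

Using the shoelace formula, 2A = |((-6)·1 − (-1)·5) + ((-1)·5 − 6·1) + (6·5 − (-6)·5)| = 48, so the area is 24.

48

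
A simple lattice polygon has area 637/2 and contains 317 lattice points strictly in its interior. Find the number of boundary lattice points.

Pick's theorem gives A = I + B/2 − 1, so B = 2(A − I + 1) = 2(637/2 − 317 + 1) = 5.

5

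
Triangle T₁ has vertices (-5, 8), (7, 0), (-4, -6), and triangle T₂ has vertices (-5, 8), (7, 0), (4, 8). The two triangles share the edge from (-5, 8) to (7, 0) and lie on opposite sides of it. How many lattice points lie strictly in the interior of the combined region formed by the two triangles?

The union is the simple quadrilateral with vertices (-5, 8), (-4, -6), (7, 0), (4, 8) in order.
Using the shoelace formula, 2A = |[(-5)·(-6) − (-4)·8] + [(-4)·0 − 7·(-6)] + [7·8 − 4·0] + [4·8 − (-5)·8]| = 232, so the area is 116.
The number of boundary lattice points is Σ gcd(|Δx|,|Δy|) = gcd(1,14) + gcd(11,6) + gcd(3,8) + gcd(9,0) = 1+1+1+9 = 12.
By Pick's theorem I = A − B/2 + 1 = 116 − 12/2 + 1 = 111.

111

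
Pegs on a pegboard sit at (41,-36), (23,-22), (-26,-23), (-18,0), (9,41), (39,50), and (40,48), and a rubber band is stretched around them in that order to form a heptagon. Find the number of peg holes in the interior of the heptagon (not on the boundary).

3502

The shoelace formula gives twice the area as |(41·(-22) − 23·(-36)) + (23·(-23) − (-26)·(-22)) + ((-26)·0 − (-18)·(-23)) + ((-18)·41 − 9·0) + (9·50 − 39·41) + (39·48 − 40·50) + (40·(-36) − 41·48)| = 7012, so the area is 3506.
Along each edge there are gcd(|Δx|,|Δy|)+1 lattice points, so counting each shared vertex once the boundary has gcd(18,14) + gcd(49,1) + gcd(8,23) + gcd(27,41) + gcd(30,9) + gcd(1,2) + gcd(1,84) = 2+1+1+1+3+1+1 = 10.
By Pick's theorem A = I + B/2 − 1, so I = 3506 − 10/2 + 1 = 3502.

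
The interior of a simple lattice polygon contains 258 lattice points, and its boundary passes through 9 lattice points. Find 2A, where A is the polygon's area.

Pick's theorem states A = I + B/2 − 1, so A = 258 + 9/2 − 1 = 523/2.
Hence 2A = 523.

523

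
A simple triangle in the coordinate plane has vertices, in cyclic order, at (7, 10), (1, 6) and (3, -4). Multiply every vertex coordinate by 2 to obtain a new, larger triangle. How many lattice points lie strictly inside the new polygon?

131

The shoelace formula gives twice the area as |[7·6 − 1·10] + [1·(-4) − 3·6] + [3·10 − 7·(-4)]| = 68, so the area is 34.
The number of boundary lattice points is Σ gcd(|Δx|,|Δy|) = gcd(6,4) + gcd(2,10) + gcd(4,14) = 2+2+2 = 6.
Scaling by 2 multiplies the area by 2² = 4 (so the new area is 136) and multiplies the boundary lattice-point count by 2, giving 12.
By Pick's theorem, the interior count of the dilated polygon is 136 − 12/2 + 1 = 131.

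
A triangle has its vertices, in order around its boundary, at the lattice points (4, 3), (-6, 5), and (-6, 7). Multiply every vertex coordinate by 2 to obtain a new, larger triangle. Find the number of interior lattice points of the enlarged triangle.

35

Using the shoelace formula, 2A = |[4·5 − (-6)·3] + [(-6)·7 − (-6)·5] + [(-6)·3 − 4·7]| = 20, so the area is 10.
The number of boundary lattice points is Σ gcd(|Δx|,|Δy|) = gcd(10,2) + gcd(0,2) + gcd(10,4) = 2+2+2 = 6.
Scaling by 2 multiplies the area by 2² = 4 (so the new area is 40) and multiplies the boundary lattice-point count by 2, giving 12.
By Pick's theorem, the interior count of the dilated polygon is 40 − 12/2 + 1 = 35.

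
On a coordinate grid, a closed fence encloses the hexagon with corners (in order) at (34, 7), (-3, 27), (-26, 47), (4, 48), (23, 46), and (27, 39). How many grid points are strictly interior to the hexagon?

The shoelace formula gives twice the area as |[34·27 − (-3)·7] + [(-3)·47 − (-26)·27] + [(-26)·48 − 4·47] + [4·46 − 23·48] + [23·39 − 27·46] + [27·7 − 34·39]| = 2338, so the area is 1169.
The number of boundary lattice points is Σ gcd(|Δx|,|Δy|) = gcd(37,20) + gcd(23,20) + gcd(30,1) + gcd(19,2) + gcd(4,7) + gcd(7,32) = 1+1+1+1+1+1 = 6.
Pick's theorem gives I = A − B/2 + 1 = 1169 − 6/2 + 1 = 1167.

1167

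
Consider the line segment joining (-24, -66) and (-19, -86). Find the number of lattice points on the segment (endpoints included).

The number of lattice points on a segment between lattice points is gcd(|Δx|,|Δy|) + 1 = gcd(5,20) + 1 = 5 + 1 = 6.

6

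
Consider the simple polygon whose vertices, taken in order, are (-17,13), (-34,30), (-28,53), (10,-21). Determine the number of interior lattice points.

Using the shoelace formula, 2A = |[(-17)·30 − (-34)·13] + [(-34)·53 − (-28)·30] + [(-28)·(-21) − 10·53] + [10·13 − (-17)·(-21)]| = 1199, so the area is 1199/2.
Along each edge there are gcd(|Δx|,|Δy|)+1 lattice points, so counting each shared vertex once the boundary has gcd(17,17) + gcd(6,23) + gcd(38,74) + gcd(27,34) = 17+1+2+1 = 21.
Pick's theorem gives I = A − B/2 + 1 = 1199/2 − 21/2 + 1 = 590.

590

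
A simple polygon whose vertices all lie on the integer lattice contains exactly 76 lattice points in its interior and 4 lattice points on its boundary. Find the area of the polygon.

77

Pick's theorem states A = I + B/2 − 1, so A = 76 + 4/2 − 1 = 77.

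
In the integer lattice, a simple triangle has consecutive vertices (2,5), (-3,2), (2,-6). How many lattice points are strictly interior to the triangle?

By the shoelace formula, twice the signed area is |(2·2 − (-3)·5) + ((-3)·(-6) − 2·2) + (2·5 − 2·(-6))| = 55, so the area is 27.5.
Along each edge there are gcd(|Δx|,|Δy|)+1 lattice points, so counting each shared vertex once the boundary has gcd(5,3) + gcd(5,8) + gcd(0,11) = 1+1+11 = 13.
By Pick's theorem A = I + B/2 − 1, so I = 27.5 − 13/2 + 1 = 22.

22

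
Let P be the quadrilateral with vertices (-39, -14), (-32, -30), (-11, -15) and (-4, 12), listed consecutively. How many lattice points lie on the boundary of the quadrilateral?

6

The number of boundary lattice points is Σ gcd(|Δx|,|Δy|) = gcd(7,16) + gcd(21,15) + gcd(7,27) + gcd(35,26) = 1+3+1+1 = 6.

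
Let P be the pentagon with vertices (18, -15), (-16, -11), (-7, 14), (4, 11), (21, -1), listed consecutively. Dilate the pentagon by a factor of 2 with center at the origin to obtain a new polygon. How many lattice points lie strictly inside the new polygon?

2803

The shoelace formula gives twice the area as |[18·(-11) − (-16)·(-15)] + [(-16)·14 − (-7)·(-11)] + [(-7)·11 − 4·14] + [4·(-1) − 21·11] + [21·(-15) − 18·(-1)]| = 1404, so the area is 702.
The number of boundary lattice points is Σ gcd(|Δx|,|Δy|) = gcd(34,4) + gcd(9,25) + gcd(11,3) + gcd(17,12) + gcd(3,14) = 2+1+1+1+1 = 6.
Scaling by 2 multiplies the area by 2² = 4 (so the new area is 2808) and multiplies the boundary lattice-point count by 2, giving 12.
By Pick's theorem, the interior count of the dilated polygon is 2808 − 12/2 + 1 = 2803.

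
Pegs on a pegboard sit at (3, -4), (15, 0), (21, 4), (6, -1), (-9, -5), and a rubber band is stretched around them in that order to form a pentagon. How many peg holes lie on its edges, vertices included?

13

The number of boundary lattice points is Σ gcd(|Δx|,|Δy|) = gcd(12,4) + gcd(6,4) + gcd(15,5) + gcd(15,4) + gcd(12,1) = 4+2+5+1+1 = 13.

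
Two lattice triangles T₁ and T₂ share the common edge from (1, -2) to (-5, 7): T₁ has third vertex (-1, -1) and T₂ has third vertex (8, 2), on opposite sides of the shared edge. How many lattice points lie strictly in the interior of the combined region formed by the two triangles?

The union is the simple quadrilateral with vertices (1, -2), (-1, -1), (-5, 7), (8, 2) in order.
Using the shoelace formula, 2A = |[1·(-1) − (-1)·(-2)] + [(-1)·7 − (-5)·(-1)] + [(-5)·2 − 8·7] + [8·(-2) − 1·2]| = 99, so the area is 99/2.
Summing gcd(|Δx|,|Δy|) over the edges gives the boundary count: gcd(2,1) + gcd(4,8) + gcd(13,5) + gcd(7,4) = 1+4+1+1 = 7.
By Pick's theorem I = A − B/2 + 1 = 99/2 − 7/2 + 1 = 47.

47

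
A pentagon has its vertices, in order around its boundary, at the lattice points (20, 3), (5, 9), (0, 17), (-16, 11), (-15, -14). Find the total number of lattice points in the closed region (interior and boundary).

Using the shoelace formula, 2A = |(20·9 − 5·3) + (5·17 − 0·9) + (0·11 − (-16)·17) + ((-16)·(-14) − (-15)·11) + ((-15)·3 − 20·(-14))| = 1146, so the area is 573.
Summing gcd(|Δx|,|Δy|) over the edges gives the boundary count: gcd(15,6) + gcd(5,8) + gcd(16,6) + gcd(1,25) + gcd(35,17) = 3+1+2+1+1 = 8.
Pick's theorem gives I = A − B/2 + 1 = 573 − 8/2 + 1 = 570, so the closed region contains I + B = 570 + 8 = 578 lattice points.

578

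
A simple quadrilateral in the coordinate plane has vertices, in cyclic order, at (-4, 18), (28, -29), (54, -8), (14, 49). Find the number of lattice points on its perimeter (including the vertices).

Summing gcd(|Δx|,|Δy|) over the edges gives the boundary count: gcd(32,47) + gcd(26,21) + gcd(40,57) + gcd(18,31) = 1+1+1+1 = 4.

4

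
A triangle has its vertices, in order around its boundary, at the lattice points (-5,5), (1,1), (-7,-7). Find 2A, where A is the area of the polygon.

Using the shoelace formula, 2A = |[(-5)·1 − 1·5] + [1·(-7) − (-7)·1] + [(-7)·5 − (-5)·(-7)]| = 80, so the area is 40.

80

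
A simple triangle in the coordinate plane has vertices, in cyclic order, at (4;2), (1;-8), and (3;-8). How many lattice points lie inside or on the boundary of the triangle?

By the shoelace formula, twice the signed area is |[4·(-8) − 1·2] + [1·(-8) − 3·(-8)] + [3·2 − 4·(-8)]| = 20, so the area is 10.
Along each edge there are gcd(|Δx|,|Δy|)+1 lattice points, so counting each shared vertex once the boundary has gcd(3,10) + gcd(2,0) + gcd(1,10) = 1+2+1 = 4.
Pick's theorem gives I = A − B/2 + 1 = 10 − 4/2 + 1 = 9, so the closed region contains I + B = 9 + 4 = 13 lattice points.

13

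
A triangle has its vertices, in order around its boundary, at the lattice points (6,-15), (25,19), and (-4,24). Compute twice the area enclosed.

1081

Using the shoelace formula, 2A = |[6·19 − 25·(-15)] + [25·24 − (-4)·19] + [(-4)·(-15) − 6·24]| = 1081, so the area is 1081/2.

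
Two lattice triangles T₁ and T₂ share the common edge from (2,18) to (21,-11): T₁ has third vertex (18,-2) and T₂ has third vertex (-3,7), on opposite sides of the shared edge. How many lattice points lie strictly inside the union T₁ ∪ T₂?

The union is the simple quadrilateral with vertices (2,18), (18,-2), (21,-11), (-3,7) in order.
By the shoelace formula, twice the signed area is |[2·(-2) − 18·18] + [18·(-11) − 21·(-2)] + [21·7 − (-3)·(-11)] + [(-3)·18 − 2·7]| = 438, so the area is 219.
Along each edge there are gcd(|Δx|,|Δy|)+1 lattice points, so counting each shared vertex once the boundary has gcd(16,20) + gcd(3,9) + gcd(24,18) + gcd(5,11) = 4+3+6+1 = 14.
By Pick's theorem I = A − B/2 + 1 = 219 − 14/2 + 1 = 213.

213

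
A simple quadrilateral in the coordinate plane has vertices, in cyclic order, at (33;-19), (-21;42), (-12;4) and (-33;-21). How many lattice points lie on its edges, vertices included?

Along each edge there are gcd(|Δx|,|Δy|)+1 lattice points, so counting each shared vertex once the boundary has gcd(54,61) + gcd(9,38) + gcd(21,25) + gcd(66,2) = 1+1+1+2 = 5.

5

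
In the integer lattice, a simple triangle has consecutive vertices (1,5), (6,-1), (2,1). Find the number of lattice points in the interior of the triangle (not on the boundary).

The shoelace formula gives twice the area as |(1·(-1) − 6·5) + (6·1 − 2·(-1)) + (2·5 − 1·1)| = 14, so the area is 7.
Along each edge there are gcd(|Δx|,|Δy|)+1 lattice points, so counting each shared vertex once the boundary has gcd(5,6) + gcd(4,2) + gcd(1,4) = 1+2+1 = 4.
By Pick's theorem A = I + B/2 − 1, so I = 7 − 4/2 + 1 = 6.

6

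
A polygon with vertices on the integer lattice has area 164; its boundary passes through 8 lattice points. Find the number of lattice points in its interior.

161

From Pick's theorem, I = A − B/2 + 1 = 164 − 8/2 + 1 = 161.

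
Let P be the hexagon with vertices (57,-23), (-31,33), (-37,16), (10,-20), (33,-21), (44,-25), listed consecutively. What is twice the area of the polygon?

3435

Using the shoelace formula, 2A = |[57·33 − (-31)·(-23)] + [(-31)·16 − (-37)·33] + [(-37)·(-20) − 10·16] + [10·(-21) − 33·(-20)] + [33·(-25) − 44·(-21)] + [44·(-23) − 57·(-25)]| = 3435, so the area is 3435/2.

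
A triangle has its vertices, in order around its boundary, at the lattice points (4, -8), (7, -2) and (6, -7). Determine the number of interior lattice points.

3

The shoelace formula gives twice the area as |[4·(-2) − 7·(-8)] + [7·(-7) − 6·(-2)] + [6·(-8) − 4·(-7)]| = 9, so the area is 9/2.
Summing gcd(|Δx|,|Δy|) over the edges gives the boundary count: gcd(3,6) + gcd(1,5) + gcd(2,1) = 3+1+1 = 5.
Pick's theorem gives I = A − B/2 + 1 = 9/2 − 5/2 + 1 = 3.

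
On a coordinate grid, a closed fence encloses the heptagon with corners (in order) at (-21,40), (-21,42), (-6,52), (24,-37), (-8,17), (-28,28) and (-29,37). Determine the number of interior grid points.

By the shoelace formula, twice the signed area is |((-21)·42 − (-21)·40) + ((-21)·52 − (-6)·42) + ((-6)·(-37) − 24·52) + (24·17 − (-8)·(-37)) + ((-8)·28 − (-28)·17) + ((-28)·37 − (-29)·28) + ((-29)·40 − (-21)·37)| = 2151, so the area is 1075.5.
The number of boundary lattice points is Σ gcd(|Δx|,|Δy|) = gcd(0,2) + gcd(15,10) + gcd(30,89) + gcd(32,54) + gcd(20,11) + gcd(1,9) + gcd(8,3) = 2+5+1+2+1+1+1 = 13.
Pick's theorem gives I = A − B/2 + 1 = 1075.5 − 13/2 + 1 = 1070.

1070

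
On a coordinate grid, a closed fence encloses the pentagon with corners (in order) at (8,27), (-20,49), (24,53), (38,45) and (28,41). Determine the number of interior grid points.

Using the shoelace formula, 2A = |[8·49 − (-20)·27] + [(-20)·53 − 24·49] + [24·45 − 38·53] + [38·41 − 28·45] + [28·27 − 8·41]| = 1512, so the area is 756.
Along each edge there are gcd(|Δx|,|Δy|)+1 lattice points, so counting each shared vertex once the boundary has gcd(28,22) + gcd(44,4) + gcd(14,8) + gcd(10,4) + gcd(20,14) = 2+4+2+2+2 = 12.
Pick's theorem gives I = A − B/2 + 1 = 756 − 12/2 + 1 = 751.

751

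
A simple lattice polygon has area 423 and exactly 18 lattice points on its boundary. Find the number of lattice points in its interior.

415

From Pick's theorem, I = A − B/2 + 1 = 423 − 18/2 + 1 = 415.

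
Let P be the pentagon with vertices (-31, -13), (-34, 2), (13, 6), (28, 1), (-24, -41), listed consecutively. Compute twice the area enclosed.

The shoelace formula gives twice the area as |((-31)·2 − (-34)·(-13)) + ((-34)·6 − 13·2) + (13·1 − 28·6) + (28·(-41) − (-24)·1) + ((-24)·(-13) − (-31)·(-41))| = 2972, so the area is 1486.

2972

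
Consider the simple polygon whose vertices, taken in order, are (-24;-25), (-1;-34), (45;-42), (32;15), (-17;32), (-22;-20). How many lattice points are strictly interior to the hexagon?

Using the shoelace formula, 2A = |((-24)·(-34) − (-1)·(-25)) + ((-1)·(-42) − 45·(-34)) + (45·15 − 32·(-42)) + (32·32 − (-17)·15) + ((-17)·(-20) − (-22)·32) + ((-22)·(-25) − (-24)·(-20))| = 6775, so the area is 6775/2.
The number of boundary lattice points is Σ gcd(|Δx|,|Δy|) = gcd(23,9) + gcd(46,8) + gcd(13,57) + gcd(49,17) + gcd(5,52) + gcd(2,5) = 1+2+1+1+1+1 = 7.
By Pick's theorem A = I + B/2 − 1, so I = 6775/2 − 7/2 + 1 = 3385.

3385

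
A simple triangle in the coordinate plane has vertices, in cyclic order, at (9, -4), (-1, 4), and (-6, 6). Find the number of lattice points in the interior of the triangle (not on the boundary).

7

Using the shoelace formula, 2A = |(9·4 − (-1)·(-4)) + ((-1)·6 − (-6)·4) + ((-6)·(-4) − 9·6)| = 20, so the area is 10.
Summing gcd(|Δx|,|Δy|) over the edges gives the boundary count: gcd(10,8) + gcd(5,2) + gcd(15,10) = 2+1+5 = 8.
Pick's theorem gives I = A − B/2 + 1 = 10 − 8/2 + 1 = 7.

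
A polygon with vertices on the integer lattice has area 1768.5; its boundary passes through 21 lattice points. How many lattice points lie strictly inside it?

From Pick's theorem, I = A − B/2 + 1 = 1768.5 − 21/2 + 1 = 1759.

1759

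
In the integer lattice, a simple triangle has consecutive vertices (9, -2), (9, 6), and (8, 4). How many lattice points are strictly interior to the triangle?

Using the shoelace formula, 2A = |[9·6 − 9·(-2)] + [9·4 − 8·6] + [8·(-2) − 9·4]| = 8, so the area is 4.
Along each edge there are gcd(|Δx|,|Δy|)+1 lattice points, so counting each shared vertex once the boundary has gcd(0,8) + gcd(1,2) + gcd(1,6) = 8+1+1 = 10.
Pick's theorem gives I = A − B/2 + 1 = 4 − 10/2 + 1 = 0.

0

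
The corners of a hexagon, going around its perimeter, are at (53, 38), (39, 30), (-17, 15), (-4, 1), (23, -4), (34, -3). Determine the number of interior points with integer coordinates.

1376

By the shoelace formula, twice the signed area is |[53·30 − 39·38] + [39·15 − (-17)·30] + [(-17)·1 − (-4)·15] + [(-4)·(-4) − 23·1] + [23·(-3) − 34·(-4)] + [34·38 − 53·(-3)]| = 2757, so the area is 2757/2.
Summing gcd(|Δx|,|Δy|) over the edges gives the boundary count: gcd(14,8) + gcd(56,15) + gcd(13,14) + gcd(27,5) + gcd(11,1) + gcd(19,41) = 2+1+1+1+1+1 = 7.
By Pick's theorem A = I + B/2 − 1, so I = 2757/2 − 7/2 + 1 = 1376.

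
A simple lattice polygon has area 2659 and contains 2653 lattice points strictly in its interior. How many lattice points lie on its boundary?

Pick's theorem gives A = I + B/2 − 1, so B = 2(A − I + 1) = 2(2659 − 2653 + 1) = 14.

14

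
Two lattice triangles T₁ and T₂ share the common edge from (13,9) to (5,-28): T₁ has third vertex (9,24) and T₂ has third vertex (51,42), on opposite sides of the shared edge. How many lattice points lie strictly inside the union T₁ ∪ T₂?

The union is the simple quadrilateral with vertices (13,9), (9,24), (5,-28), (51,42) in order.
Using the shoelace formula, 2A = |(13·24 − 9·9) + (9·(-28) − 5·24) + (5·42 − 51·(-28)) + (51·9 − 13·42)| = 1410, so the area is 705.
Summing gcd(|Δx|,|Δy|) over the edges gives the boundary count: gcd(4,15) + gcd(4,52) + gcd(46,70) + gcd(38,33) = 1+4+2+1 = 8.
By Pick's theorem I = A − B/2 + 1 = 705 − 8/2 + 1 = 702.

702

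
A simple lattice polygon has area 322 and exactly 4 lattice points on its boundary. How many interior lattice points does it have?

From Pick's theorem, I = A − B/2 + 1 = 322 − 4/2 + 1 = 321.

321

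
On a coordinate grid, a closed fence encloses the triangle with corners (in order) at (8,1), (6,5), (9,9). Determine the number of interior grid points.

9

Using the shoelace formula, 2A = |(8·5 − 6·1) + (6·9 − 9·5) + (9·1 − 8·9)| = 20, so the area is 10.
Along each edge there are gcd(|Δx|,|Δy|)+1 lattice points, so counting each shared vertex once the boundary has gcd(2,4) + gcd(3,4) + gcd(1,8) = 2+1+1 = 4.
Pick's theorem gives I = A − B/2 + 1 = 10 − 4/2 + 1 = 9.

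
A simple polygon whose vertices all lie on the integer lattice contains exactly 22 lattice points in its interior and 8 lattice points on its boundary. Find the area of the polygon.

25

By Pick's theorem, A = I + B/2 − 1 = 22 + 8/2 − 1 = 25.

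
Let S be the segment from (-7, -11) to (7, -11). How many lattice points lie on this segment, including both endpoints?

15

The number of lattice points on a segment between lattice points is gcd(|Δx|,|Δy|) + 1 = gcd(14,0) + 1 = 14 + 1 = 15.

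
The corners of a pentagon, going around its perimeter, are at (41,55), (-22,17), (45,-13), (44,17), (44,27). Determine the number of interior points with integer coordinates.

By the shoelace formula, twice the signed area is |[41·17 − (-22)·55] + [(-22)·(-13) − 45·17] + [45·17 − 44·(-13)] + [44·27 − 44·17] + [44·55 − 41·27]| = 4518, so the area is 2259.
Summing gcd(|Δx|,|Δy|) over the edges gives the boundary count: gcd(63,38) + gcd(67,30) + gcd(1,30) + gcd(0,10) + gcd(3,28) = 1+1+1+10+1 = 14.
Pick's theorem gives I = A − B/2 + 1 = 2259 − 14/2 + 1 = 2253.

2253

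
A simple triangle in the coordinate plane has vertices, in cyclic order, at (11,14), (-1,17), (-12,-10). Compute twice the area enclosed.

Using the shoelace formula, 2A = |[11·17 − (-1)·14] + [(-1)·(-10) − (-12)·17] + [(-12)·14 − 11·(-10)]| = 357, so the area is 357/2.

357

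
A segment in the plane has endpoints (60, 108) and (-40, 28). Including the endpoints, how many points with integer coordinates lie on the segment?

21

The number of lattice points on a segment between lattice points is gcd(|Δx|,|Δy|) + 1 = gcd(100,80) + 1 = 20 + 1 = 21.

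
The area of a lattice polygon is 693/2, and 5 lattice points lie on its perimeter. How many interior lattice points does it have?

Pick's theorem A = I + B/2 − 1 rearranges to I = A − B/2 + 1 = 693/2 − 5/2 + 1 = 345.

345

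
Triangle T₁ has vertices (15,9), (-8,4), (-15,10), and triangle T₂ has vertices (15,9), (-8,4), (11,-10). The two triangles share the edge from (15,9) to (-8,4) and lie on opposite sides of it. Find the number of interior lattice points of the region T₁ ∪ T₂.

The union is the simple quadrilateral with vertices (15,9), (-15,10), (-8,4), (11,-10) in order.
The shoelace formula gives twice the area as |[15·10 − (-15)·9] + [(-15)·4 − (-8)·10] + [(-8)·(-10) − 11·4] + [11·9 − 15·(-10)]| = 590, so the area is 295.
Along each edge there are gcd(|Δx|,|Δy|)+1 lattice points, so counting each shared vertex once the boundary has gcd(30,1) + gcd(7,6) + gcd(19,14) + gcd(4,19) = 1+1+1+1 = 4.
By Pick's theorem I = A − B/2 + 1 = 295 − 4/2 + 1 = 294.

294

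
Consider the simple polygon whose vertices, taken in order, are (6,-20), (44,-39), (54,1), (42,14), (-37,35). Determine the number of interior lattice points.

The shoelace formula gives twice the area as |(6·(-39) − 44·(-20)) + (44·1 − 54·(-39)) + (54·14 − 42·1) + (42·35 − (-37)·14) + ((-37)·(-20) − 6·35)| = 6028, so the area is 3014.
Along each edge there are gcd(|Δx|,|Δy|)+1 lattice points, so counting each shared vertex once the boundary has gcd(38,19) + gcd(10,40) + gcd(12,13) + gcd(79,21) + gcd(43,55) = 19+10+1+1+1 = 32.
By Pick's theorem A = I + B/2 − 1, so I = 3014 − 32/2 + 1 = 2999.

2999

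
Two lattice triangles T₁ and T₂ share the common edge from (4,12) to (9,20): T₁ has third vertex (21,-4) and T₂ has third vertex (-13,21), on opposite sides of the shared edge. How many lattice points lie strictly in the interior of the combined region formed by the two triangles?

192

The union is the simple quadrilateral with vertices (4,12), (21,-4), (9,20), (-13,21) in order.
Using the shoelace formula, 2A = |[4·(-4) − 21·12] + [21·20 − 9·(-4)] + [9·21 − (-13)·20] + [(-13)·12 − 4·21]| = 397, so the area is 397/2.
Along each edge there are gcd(|Δx|,|Δy|)+1 lattice points, so counting each shared vertex once the boundary has gcd(17,16) + gcd(12,24) + gcd(22,1) + gcd(17,9) = 1+12+1+1 = 15.
By Pick's theorem I = A − B/2 + 1 = 397/2 − 15/2 + 1 = 192.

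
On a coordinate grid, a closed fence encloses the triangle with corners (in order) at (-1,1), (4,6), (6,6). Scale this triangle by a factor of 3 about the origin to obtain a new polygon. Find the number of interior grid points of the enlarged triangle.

The shoelace formula gives twice the area as |[(-1)·6 − 4·1] + [4·6 − 6·6] + [6·1 − (-1)·6]| = 10, so the area is 5.
Summing gcd(|Δx|,|Δy|) over the edges gives the boundary count: gcd(5,5) + gcd(2,0) + gcd(7,5) = 5+2+1 = 8.
Scaling by 3 multiplies the area by 3² = 9 (so the new area is 45) and multiplies the boundary lattice-point count by 3, giving 24.
By Pick's theorem, the interior count of the dilated polygon is 45 − 24/2 + 1 = 34.

34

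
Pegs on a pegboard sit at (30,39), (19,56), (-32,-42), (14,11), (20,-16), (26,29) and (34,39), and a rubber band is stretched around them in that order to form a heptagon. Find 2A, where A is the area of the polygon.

By the shoelace formula, twice the signed area is |[30·56 − 19·39] + [19·(-42) − (-32)·56] + [(-32)·11 − 14·(-42)] + [14·(-16) − 20·11] + [20·29 − 26·(-16)] + [26·39 − 34·29] + [34·39 − 30·39]| = 2905, so the area is 2905/2.

2905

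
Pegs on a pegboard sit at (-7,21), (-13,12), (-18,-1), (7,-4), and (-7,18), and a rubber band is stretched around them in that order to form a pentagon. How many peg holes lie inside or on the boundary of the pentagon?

The shoelace formula gives twice the area as |[(-7)·12 − (-13)·21] + [(-13)·(-1) − (-18)·12] + [(-18)·(-4) − 7·(-1)] + [7·18 − (-7)·(-4)] + [(-7)·21 − (-7)·18]| = 574, so the area is 287.
Summing gcd(|Δx|,|Δy|) over the edges gives the boundary count: gcd(6,9) + gcd(5,13) + gcd(25,3) + gcd(14,22) + gcd(0,3) = 3+1+1+2+3 = 10.
Pick's theorem gives I = A − B/2 + 1 = 287 − 10/2 + 1 = 283, so the closed region contains I + B = 283 + 10 = 293 lattice points.

293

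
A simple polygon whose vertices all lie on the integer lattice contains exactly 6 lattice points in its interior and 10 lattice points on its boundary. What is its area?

10

Pick's theorem states A = I + B/2 − 1, so A = 6 + 10/2 − 1 = 10.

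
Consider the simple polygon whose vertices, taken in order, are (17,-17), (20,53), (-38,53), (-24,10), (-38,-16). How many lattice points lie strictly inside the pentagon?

3414

The shoelace formula gives twice the area as |[17·53 − 20·(-17)] + [20·53 − (-38)·53] + [(-38)·10 − (-24)·53] + [(-24)·(-16) − (-38)·10] + [(-38)·(-17) − 17·(-16)]| = 6889, so the area is 3444.5.
Summing gcd(|Δx|,|Δy|) over the edges gives the boundary count: gcd(3,70) + gcd(58,0) + gcd(14,43) + gcd(14,26) + gcd(55,1) = 1+58+1+2+1 = 63.
By Pick's theorem A = I + B/2 − 1, so I = 3444.5 − 63/2 + 1 = 3414.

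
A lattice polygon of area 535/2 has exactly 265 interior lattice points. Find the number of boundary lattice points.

7

Pick's theorem gives A = I + B/2 − 1, so B = 2(A − I + 1) = 2(535/2 − 265 + 1) = 7.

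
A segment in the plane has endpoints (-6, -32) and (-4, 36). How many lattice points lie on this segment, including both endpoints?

The number of lattice points on a segment between lattice points is gcd(|Δx|,|Δy|) + 1 = gcd(2,68) + 1 = 2 + 1 = 3.

3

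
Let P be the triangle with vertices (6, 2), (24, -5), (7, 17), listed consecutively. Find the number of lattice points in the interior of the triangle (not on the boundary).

138

Using the shoelace formula, 2A = |[6·(-5) − 24·2] + [24·17 − 7·(-5)] + [7·2 − 6·17]| = 277, so the area is 277/2.
Along each edge there are gcd(|Δx|,|Δy|)+1 lattice points, so counting each shared vertex once the boundary has gcd(18,7) + gcd(17,22) + gcd(1,15) = 1+1+1 = 3.
Pick's theorem gives I = A − B/2 + 1 = 277/2 − 3/2 + 1 = 138.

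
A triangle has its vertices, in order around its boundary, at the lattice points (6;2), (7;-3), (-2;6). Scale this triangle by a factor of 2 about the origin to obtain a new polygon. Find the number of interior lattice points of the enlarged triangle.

59

By the shoelace formula, twice the signed area is |(6·(-3) − 7·2) + (7·6 − (-2)·(-3)) + ((-2)·2 − 6·6)| = 36, so the area is 18.
The number of boundary lattice points is Σ gcd(|Δx|,|Δy|) = gcd(1,5) + gcd(9,9) + gcd(8,4) = 1+9+4 = 14.
Scaling by 2 multiplies the area by 2² = 4 (so the new area is 72) and multiplies the boundary lattice-point count by 2, giving 28.
By Pick's theorem, the interior count of the dilated polygon is 72 − 28/2 + 1 = 59.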